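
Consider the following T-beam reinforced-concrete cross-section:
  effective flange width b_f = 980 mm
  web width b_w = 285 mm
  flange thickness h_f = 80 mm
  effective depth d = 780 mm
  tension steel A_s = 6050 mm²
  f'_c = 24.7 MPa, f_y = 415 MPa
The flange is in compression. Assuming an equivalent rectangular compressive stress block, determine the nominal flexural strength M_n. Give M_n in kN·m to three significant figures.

Tension: T = A_s f_y = 6050 × 415 = 2510750 N.
Try a within the flange: a = T/(0.85 f'_c b_f) = 2510750/(0.85 × 24.7 × 980) = 122.03 mm.
a = 122.03 > h_f = 80 mm: the block extends into the web. Split into flange-overhang and web parts.
C_f = 0.85 f'_c (b_f − b_w) h_f = 0.85 × 24.7 × (980 − 285) × 80 = 1167322 N.
Remaining web compression depth: a_w = (T − C_f)/(0.85 f'_c b_w) = (2510750 − 1167322)/(0.85 × 24.7 × 285) = 224.52 mm.
M_n = C_f(d − h_f/2) + (T − C_f)(d − a_w/2) = 1167322 × (780 − 40) + 1343428 × (780 − 112.26) = 863.82 + 897.06 = 1760.88 × 10⁶ N·mm.
M_n = 1760.88 kN·m.

M_n ≈ 1760 kN·m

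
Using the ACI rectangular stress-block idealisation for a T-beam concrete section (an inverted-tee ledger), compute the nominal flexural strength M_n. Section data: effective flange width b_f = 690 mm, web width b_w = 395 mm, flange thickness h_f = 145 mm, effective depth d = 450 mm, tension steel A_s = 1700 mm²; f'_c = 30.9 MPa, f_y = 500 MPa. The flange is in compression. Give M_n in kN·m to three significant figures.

M_n ≈ 363 kN·m

Tension: T = A_s f_y = 1700 × 500 = 850000 N.
Try a within the flange: a = T/(0.85 f'_c b_f) = 850000/(0.85 × 30.9 × 690) = 46.90 mm.
Since a = 46.90 ≤ h_f = 145 mm, the stress block lies entirely in the flange; analyse as a rectangular beam of width b_f.
M_n = T(d − a/2) = 850000 × (450 − 23.45) = 362.57 × 10⁶ N·mm.
M_n = 362.57 kN·m.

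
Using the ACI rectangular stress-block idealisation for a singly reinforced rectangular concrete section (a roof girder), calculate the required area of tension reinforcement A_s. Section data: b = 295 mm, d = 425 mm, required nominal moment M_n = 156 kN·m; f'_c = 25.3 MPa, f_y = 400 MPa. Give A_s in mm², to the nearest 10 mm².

A_s ≈ 990 mm²

With M_n = 0.85 f'_c a b (d − a/2), solve the quadratic for a:
a = d − √(d² − 2M_n/(0.85 f'_c b)) = 425 − √(425² − 2 × 156×10⁶/(0.85 × 25.3 × 295)) = 62.45 mm.
A_s = 0.85 f'_c a b / f_y = 0.85 × 25.3 × 62.45 × 295 / 400 = 990.5 mm².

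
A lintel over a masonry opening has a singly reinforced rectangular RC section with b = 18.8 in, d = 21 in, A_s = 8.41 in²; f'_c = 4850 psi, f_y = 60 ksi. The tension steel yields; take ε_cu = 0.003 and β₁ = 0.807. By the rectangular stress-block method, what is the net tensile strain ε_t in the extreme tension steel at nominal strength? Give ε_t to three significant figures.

a = A_s f_y/(0.85 f'_c b) = 6.511 in.
β₁ = 0.807, so c = a/β₁ = 6.511/0.807 = 8.068 in.
From the linear strain diagram with ε_cu = 0.003: ε_t = 0.003 (d − c)/c = 0.003 × (21 − 8.068)/8.068 = 0.00481.
ε_t is between 0.004 and 0.005 — transition zone.

ε_t ≈ 0.00481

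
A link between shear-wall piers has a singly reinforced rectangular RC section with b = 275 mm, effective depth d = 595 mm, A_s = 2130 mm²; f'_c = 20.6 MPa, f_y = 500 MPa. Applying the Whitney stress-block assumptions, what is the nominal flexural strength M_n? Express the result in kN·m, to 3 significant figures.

T = A_s f_y = 2130 × 500 = 1065000 N = 1065 kN.
From C = T: a = T/(0.85 f'_c b) = 1065000/(0.85 × 20.6 × 275) = 221.17 mm.
M_n = T(d − a/2) = 1065 kN × (595 − 110.585) mm = 515.90 kN·m.

M_n ≈ 516 kN·m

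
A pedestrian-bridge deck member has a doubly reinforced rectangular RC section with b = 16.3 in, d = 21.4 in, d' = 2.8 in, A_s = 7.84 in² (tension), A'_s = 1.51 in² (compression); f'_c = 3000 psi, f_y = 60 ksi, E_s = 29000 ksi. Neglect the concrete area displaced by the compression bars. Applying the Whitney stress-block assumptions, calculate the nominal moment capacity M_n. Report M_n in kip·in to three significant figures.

Assume both steels yield.
a = (A_s − A'_s) f_y/(0.85 f'_c b) = (7.84 − 1.51) × 60/(0.85 × 3 × 16.3) = 9.137 in.
c = a/β₁ = 9.137/0.85 = 10.749 in; ε'_s = 0.003(c − d')/c = 0.0022 ≥ ε_y = 0.0021, so the compression steel yields.
M_n = (A_s − A'_s) f_y (d − a/2) + A'_s f_y (d − d') = 379.8 × (21.4 − 4.5685) + 90.6 × (21.4 − 2.8) = 6392.6 + 1685.2 = 8077.8 kip·in.

M_n ≈ 8080 kip·in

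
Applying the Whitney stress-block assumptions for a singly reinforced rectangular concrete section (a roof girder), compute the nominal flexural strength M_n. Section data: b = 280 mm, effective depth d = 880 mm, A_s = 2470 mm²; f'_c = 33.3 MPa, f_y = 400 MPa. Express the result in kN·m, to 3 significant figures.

T = A_s f_y = 2470 × 400 = 988000 N = 988 kN.
From C = T: a = T/(0.85 f'_c b) = 988000/(0.85 × 33.3 × 280) = 124.66 mm.
M_n = T(d − a/2) = 988 kN × (880 − 62.33) mm = 807.86 kN·m.

M_n ≈ 808 kN·m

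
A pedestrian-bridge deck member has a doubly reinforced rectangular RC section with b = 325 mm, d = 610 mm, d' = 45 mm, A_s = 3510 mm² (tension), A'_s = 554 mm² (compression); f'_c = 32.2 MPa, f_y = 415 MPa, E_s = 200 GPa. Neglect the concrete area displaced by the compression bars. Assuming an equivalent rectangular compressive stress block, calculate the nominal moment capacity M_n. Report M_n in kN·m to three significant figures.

Assume both tension and compression steel yield.
Net tension couple steel: A_s − A'_s = 2956 mm².
a = (A_s − A'_s) f_y / (0.85 f'_c b) = 1226740/(0.85 × 32.2 × 325) = 137.91 mm.
c = a/β₁ = 137.91/0.82 = 168.18 mm; ε'_s = 0.003(c − d')/c = 0.0022 ≥ f_y/E_s = 0.0021, so compression steel does yield.
M_n = (A_s − A'_s) f_y (d − a/2) + A'_s f_y (d − d') = [1226740 × (610 − 68.955) + 229910 × (610 − 45)] × 10⁻⁶ = 663.72 + 129.90 = 793.62 kN·m.

M_n ≈ 794 kN·m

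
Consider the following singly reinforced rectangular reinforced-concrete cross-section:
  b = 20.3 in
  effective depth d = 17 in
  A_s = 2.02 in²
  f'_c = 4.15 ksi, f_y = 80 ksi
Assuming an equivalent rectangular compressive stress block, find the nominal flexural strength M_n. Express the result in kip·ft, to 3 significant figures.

T = A_s f_y = 2.02 × 80 = 161.6 kips.
a = T/(0.85 f'_c b) = 161.6/(0.85 × 4.15 × 20.3) = 2.257 in.
M_n = T(d − a/2) = 161.6 × (17 − 1.1285) = 2564.8 kip·in = 2564.8/12 = 213.73 kip·ft.

M_n ≈ 214 kip·ft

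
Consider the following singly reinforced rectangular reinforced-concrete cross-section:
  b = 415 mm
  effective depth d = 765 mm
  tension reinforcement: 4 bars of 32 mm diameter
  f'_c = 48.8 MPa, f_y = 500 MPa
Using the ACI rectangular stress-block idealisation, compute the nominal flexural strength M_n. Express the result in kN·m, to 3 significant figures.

A_s = 4 × 804 = 3216 mm².
T = A_s f_y = 3216 × 500 = 1608000 N = 1608 kN.
From C = T: a = T/(0.85 f'_c b) = 1608000/(0.85 × 48.8 × 415) = 93.41 mm.
M_n = T(d − a/2) = 1608 kN × (765 − 46.705) mm = 1155.02 kN·m.

M_n ≈ 1160 kN·m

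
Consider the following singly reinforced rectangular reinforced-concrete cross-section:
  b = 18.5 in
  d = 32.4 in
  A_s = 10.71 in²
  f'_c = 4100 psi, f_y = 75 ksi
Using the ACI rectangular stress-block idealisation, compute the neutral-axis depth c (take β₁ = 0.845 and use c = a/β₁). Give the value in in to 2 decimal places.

c ≈ 14.74 in

T = A_s f_y = 10.71 × 75 = 803.25 kips.
a = T/(0.85 f'_c b) = 803.25/(0.85 × 4.1 × 18.5) = 12.4588 in.
With β₁ = 0.845, c = a/β₁ = 12.4588/0.845 = 14.74 in.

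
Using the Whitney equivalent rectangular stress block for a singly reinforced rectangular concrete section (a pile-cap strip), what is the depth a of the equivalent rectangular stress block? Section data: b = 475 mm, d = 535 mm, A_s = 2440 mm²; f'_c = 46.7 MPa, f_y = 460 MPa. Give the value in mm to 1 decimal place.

T = A_s f_y = 2440 × 460 = 1122400 N = 1122.4 kN.
Setting C = 0.85 f'_c a b equal to T: a = 1122400/(0.85 × 46.7 × 475) = 59.5 mm.

a ≈ 59.5 mm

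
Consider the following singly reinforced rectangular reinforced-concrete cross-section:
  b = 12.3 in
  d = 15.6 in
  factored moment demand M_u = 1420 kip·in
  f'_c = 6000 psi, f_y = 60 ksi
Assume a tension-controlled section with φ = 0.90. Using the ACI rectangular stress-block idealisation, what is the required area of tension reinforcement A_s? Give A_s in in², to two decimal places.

M_n = M_u/φ = 1420/0.90 = 1577.78 kip·in.
From M_n = 0.85 f'_c a b (d − a/2):
a = d − √(d² − 2M_n/(0.85 f'_c b)) = 15.6 − √(15.6² − 2 × 1577.78/(0.85 × 6 × 12.3)) = 1.706 in.
A_s = 0.85 f'_c a b / f_y = 0.85 × 6 × 1.706 × 12.3 / 60 = 1.784 in².

A_s ≈ 1.78 in²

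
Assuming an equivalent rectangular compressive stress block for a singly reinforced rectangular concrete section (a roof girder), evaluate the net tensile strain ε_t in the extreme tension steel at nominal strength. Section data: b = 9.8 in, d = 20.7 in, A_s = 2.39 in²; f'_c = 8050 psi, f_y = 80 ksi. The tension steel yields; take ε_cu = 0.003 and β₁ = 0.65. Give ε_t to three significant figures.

ε_t ≈ 0.0112

a = A_s f_y/(0.85 f'_c b) = 2.851 in.
β₁ = 0.65, so c = a/β₁ = 2.851/0.65 = 4.386 in.
From the linear strain diagram with ε_cu = 0.003: ε_t = 0.003 (d − c)/c = 0.003 × (20.7 − 4.386)/4.386 = 0.0112.
Since ε_t ≥ 0.005, the section is tension-controlled.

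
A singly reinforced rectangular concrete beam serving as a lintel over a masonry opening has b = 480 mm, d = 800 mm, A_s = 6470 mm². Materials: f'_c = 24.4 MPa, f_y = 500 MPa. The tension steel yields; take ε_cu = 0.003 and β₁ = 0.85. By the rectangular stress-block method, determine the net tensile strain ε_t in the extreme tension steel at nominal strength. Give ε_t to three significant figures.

a = A_s f_y/(0.85 f'_c b) = 324.96 mm.
β₁ = 0.85, so c = a/β₁ = 324.96/0.85 = 382.31 mm.
From the linear strain diagram with ε_cu = 0.003: ε_t = 0.003 (d − c)/c = 0.003 × (800 − 382.31)/382.31 = 0.00328.
ε_t < 0.004 — the section is over-reinforced for flexure under ACI limits.

ε_t ≈ 0.00328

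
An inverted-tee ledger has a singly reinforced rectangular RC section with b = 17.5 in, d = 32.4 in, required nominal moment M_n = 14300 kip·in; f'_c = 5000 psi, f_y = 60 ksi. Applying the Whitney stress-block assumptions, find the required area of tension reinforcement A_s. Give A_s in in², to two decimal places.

From M_n = 0.85 f'_c a b (d − a/2):
a = d − √(d² − 2M_n/(0.85 f'_c b)) = 32.4 − √(32.4² − 2 × 14300/(0.85 × 5 × 17.5)) = 6.608 in.
A_s = 0.85 f'_c a b / f_y = 0.85 × 5 × 6.608 × 17.5 / 60 = 8.191 in².

A_s ≈ 8.19 in²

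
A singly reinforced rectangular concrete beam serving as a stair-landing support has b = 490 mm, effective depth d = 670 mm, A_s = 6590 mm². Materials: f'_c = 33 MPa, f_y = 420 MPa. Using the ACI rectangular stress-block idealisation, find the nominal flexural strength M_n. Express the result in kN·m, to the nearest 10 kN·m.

T = A_s f_y = 6590 × 420 = 2767800 N = 2767.8 kN.
From C = T: a = T/(0.85 f'_c b) = 2767800/(0.85 × 33 × 490) = 201.38 mm.
M_n = T(d − a/2) = 2767.8 kN × (670 − 100.69) mm = 1575.74 kN·m.

M_n ≈ 1580 kN·m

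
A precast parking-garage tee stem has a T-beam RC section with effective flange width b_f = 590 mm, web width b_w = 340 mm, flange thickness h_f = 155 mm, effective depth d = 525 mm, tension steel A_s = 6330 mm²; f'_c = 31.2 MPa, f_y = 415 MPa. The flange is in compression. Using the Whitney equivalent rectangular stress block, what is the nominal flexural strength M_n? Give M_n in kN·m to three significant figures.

M_n ≈ 1160 kN·m

Tension: T = A_s f_y = 6330 × 415 = 2626950 N.
Try a within the flange: a = T/(0.85 f'_c b_f) = 2626950/(0.85 × 31.2 × 590) = 167.89 mm.
a = 167.89 > h_f = 155 mm: the block extends into the web. Split into flange-overhang and web parts.
C_f = 0.85 f'_c (b_f − b_w) h_f = 0.85 × 31.2 × (590 − 340) × 155 = 1027650 N.
Remaining web compression depth: a_w = (T − C_f)/(0.85 f'_c b_w) = (2626950 − 1027650)/(0.85 × 31.2 × 340) = 177.37 mm.
M_n = C_f(d − h_f/2) + (T − C_f)(d − a_w/2) = 1027650 × (525 − 77.5) + 1599300 × (525 − 88.685) = 459.87 + 697.80 = 1157.67 × 10⁶ N·mm.
M_n = 1157.67 kN·m.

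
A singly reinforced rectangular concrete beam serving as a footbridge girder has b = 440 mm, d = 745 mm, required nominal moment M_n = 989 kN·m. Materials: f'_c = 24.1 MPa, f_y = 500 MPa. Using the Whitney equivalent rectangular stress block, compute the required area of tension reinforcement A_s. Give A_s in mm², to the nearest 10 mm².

With M_n = 0.85 f'_c a b (d − a/2), solve the quadratic for a:
a = d − √(d² − 2M_n/(0.85 f'_c b)) = 745 − √(745² − 2 × 989×10⁶/(0.85 × 24.1 × 440)) = 165.71 mm.
A_s = 0.85 f'_c a b / f_y = 0.85 × 24.1 × 165.71 × 440 / 500 = 2987.2 mm².

A_s ≈ 2990 mm²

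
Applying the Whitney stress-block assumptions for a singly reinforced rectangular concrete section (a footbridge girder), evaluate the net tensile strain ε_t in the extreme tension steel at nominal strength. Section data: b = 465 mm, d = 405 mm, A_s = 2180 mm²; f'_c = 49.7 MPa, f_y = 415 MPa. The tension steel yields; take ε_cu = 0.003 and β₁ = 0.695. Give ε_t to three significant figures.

ε_t ≈ 0.0153

a = A_s f_y/(0.85 f'_c b) = 46.05 mm.
β₁ = 0.695, so c = a/β₁ = 46.05/0.695 = 66.26 mm.
From the linear strain diagram with ε_cu = 0.003: ε_t = 0.003 (d − c)/c = 0.003 × (405 − 66.26)/66.26 = 0.0153.
Since ε_t ≥ 0.005, the section is tension-controlled.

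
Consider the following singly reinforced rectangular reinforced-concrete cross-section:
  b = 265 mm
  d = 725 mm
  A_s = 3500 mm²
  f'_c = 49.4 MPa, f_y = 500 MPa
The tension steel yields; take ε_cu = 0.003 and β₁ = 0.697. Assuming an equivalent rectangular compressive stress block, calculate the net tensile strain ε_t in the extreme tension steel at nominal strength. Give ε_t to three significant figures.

a = A_s f_y/(0.85 f'_c b) = 157.27 mm.
β₁ = 0.697, so c = a/β₁ = 157.27/0.697 = 225.64 mm.
From the linear strain diagram with ε_cu = 0.003: ε_t = 0.003 (d − c)/c = 0.003 × (725 − 225.64)/225.64 = 0.00664.
Since ε_t ≥ 0.005, the section is tension-controlled.

ε_t ≈ 0.00664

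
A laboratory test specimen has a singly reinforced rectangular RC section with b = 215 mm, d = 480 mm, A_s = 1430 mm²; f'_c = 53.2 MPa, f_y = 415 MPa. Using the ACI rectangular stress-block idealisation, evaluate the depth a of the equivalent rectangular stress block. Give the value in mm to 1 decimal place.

T = A_s f_y = 1430 × 415 = 593450 N = 593.45 kN.
Setting C = 0.85 f'_c a b equal to T: a = 593450/(0.85 × 53.2 × 215) = 61.0 mm.

a ≈ 61.0 mm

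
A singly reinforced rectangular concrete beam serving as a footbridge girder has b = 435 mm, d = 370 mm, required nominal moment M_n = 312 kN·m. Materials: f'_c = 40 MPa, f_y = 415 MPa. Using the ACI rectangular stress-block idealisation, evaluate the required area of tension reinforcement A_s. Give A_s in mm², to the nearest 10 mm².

A_s ≈ 2220 mm²

With M_n = 0.85 f'_c a b (d − a/2), solve the quadratic for a:
a = d − √(d² − 2M_n/(0.85 f'_c b)) = 370 − √(370² − 2 × 312×10⁶/(0.85 × 40 × 435)) = 62.25 mm.
A_s = 0.85 f'_c a b / f_y = 0.85 × 40 × 62.25 × 435 / 415 = 2218.5 mm².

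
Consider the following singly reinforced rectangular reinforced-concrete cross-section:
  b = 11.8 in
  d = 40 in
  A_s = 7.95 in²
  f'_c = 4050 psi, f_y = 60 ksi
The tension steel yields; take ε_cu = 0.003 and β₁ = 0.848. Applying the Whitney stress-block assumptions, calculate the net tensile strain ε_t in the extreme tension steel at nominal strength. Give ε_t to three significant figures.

ε_t ≈ 0.00567

a = A_s f_y/(0.85 f'_c b) = 11.743 in.
β₁ = 0.848, so c = a/β₁ = 11.743/0.848 = 13.848 in.
From the linear strain diagram with ε_cu = 0.003: ε_t = 0.003 (d − c)/c = 0.003 × (40 − 13.848)/13.848 = 0.00567.
Since ε_t ≥ 0.005, the section is tension-controlled.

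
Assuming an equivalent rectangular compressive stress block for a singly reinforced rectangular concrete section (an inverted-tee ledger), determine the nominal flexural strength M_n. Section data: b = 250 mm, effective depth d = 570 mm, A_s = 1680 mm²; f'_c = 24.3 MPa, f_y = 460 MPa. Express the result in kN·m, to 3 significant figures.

M_n ≈ 383 kN·m

T = A_s f_y = 1680 × 460 = 772800 N = 772.8 kN.
From C = T: a = T/(0.85 f'_c b) = 772800/(0.85 × 24.3 × 250) = 149.66 mm.
M_n = T(d − a/2) = 772.8 kN × (570 − 74.83) mm = 382.67 kN·m.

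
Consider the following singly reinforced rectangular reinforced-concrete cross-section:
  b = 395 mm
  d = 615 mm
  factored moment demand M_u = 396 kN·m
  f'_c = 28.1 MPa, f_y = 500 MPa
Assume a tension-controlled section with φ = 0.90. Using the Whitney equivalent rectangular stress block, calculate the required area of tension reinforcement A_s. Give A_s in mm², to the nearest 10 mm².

M_n = M_u/φ = 396/0.90 = 440 kN·m.
With M_n = 0.85 f'_c a b (d − a/2), solve the quadratic for a:
a = d − √(d² − 2M_n/(0.85 f'_c b)) = 615 − √(615² − 2 × 440×10⁶/(0.85 × 28.1 × 395)) = 81.19 mm.
A_s = 0.85 f'_c a b / f_y = 0.85 × 28.1 × 81.19 × 395 / 500 = 1532.0 mm².

A_s ≈ 1530 mm²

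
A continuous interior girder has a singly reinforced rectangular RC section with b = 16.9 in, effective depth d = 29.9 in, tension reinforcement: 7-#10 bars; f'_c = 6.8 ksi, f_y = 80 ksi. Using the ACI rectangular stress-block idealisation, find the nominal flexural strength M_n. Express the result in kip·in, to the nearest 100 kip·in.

M_n ≈ 18700 kip·in

A_s = 7 × 1.27 = 8.89 in².
T = A_s f_y = 8.89 × 80 = 711.2 kips.
a = T/(0.85 f'_c b) = 711.2/(0.85 × 6.8 × 16.9) = 7.281 in.
M_n = T(d − a/2) = 711.2 × (29.9 − 3.6405) = 18675.8 kip·in.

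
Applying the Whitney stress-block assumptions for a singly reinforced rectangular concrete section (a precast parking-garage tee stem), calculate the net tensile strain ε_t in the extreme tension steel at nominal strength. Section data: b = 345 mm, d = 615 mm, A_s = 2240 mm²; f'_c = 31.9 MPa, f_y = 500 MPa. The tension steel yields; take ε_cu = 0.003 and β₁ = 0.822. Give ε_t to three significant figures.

a = A_s f_y/(0.85 f'_c b) = 119.73 mm.
β₁ = 0.822, so c = a/β₁ = 119.73/0.822 = 145.66 mm.
From the linear strain diagram with ε_cu = 0.003: ε_t = 0.003 (d − c)/c = 0.003 × (615 − 145.66)/145.66 = 0.00967.
Since ε_t ≥ 0.005, the section is tension-controlled.

ε_t ≈ 0.00967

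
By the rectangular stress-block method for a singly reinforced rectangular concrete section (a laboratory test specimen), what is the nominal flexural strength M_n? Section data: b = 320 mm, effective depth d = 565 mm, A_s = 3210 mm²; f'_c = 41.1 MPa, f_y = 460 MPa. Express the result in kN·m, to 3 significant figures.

T = A_s f_y = 3210 × 460 = 1476600 N = 1476.6 kN.
From C = T: a = T/(0.85 f'_c b) = 1476600/(0.85 × 41.1 × 320) = 132.08 mm.
M_n = T(d − a/2) = 1476.6 kN × (565 − 66.04) mm = 736.76 kN·m.

M_n ≈ 737 kN·m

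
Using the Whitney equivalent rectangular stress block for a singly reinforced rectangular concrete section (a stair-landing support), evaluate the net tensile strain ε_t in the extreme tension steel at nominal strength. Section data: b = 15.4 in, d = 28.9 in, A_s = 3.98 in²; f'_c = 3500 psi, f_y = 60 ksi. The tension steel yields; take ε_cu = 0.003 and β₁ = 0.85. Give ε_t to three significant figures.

a = A_s f_y/(0.85 f'_c b) = 5.212 in.
β₁ = 0.85, so c = a/β₁ = 5.212/0.85 = 6.132 in.
From the linear strain diagram with ε_cu = 0.003: ε_t = 0.003 (d − c)/c = 0.003 × (28.9 − 6.132)/6.132 = 0.0111.
Since ε_t ≥ 0.005, the section is tension-controlled.

ε_t ≈ 0.0111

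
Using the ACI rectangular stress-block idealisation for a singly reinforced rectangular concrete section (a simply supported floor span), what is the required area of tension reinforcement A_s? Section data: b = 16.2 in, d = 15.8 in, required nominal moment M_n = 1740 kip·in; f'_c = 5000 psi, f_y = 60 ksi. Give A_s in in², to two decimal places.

From M_n = 0.85 f'_c a b (d − a/2):
a = d − √(d² − 2M_n/(0.85 f'_c b)) = 15.8 − √(15.8² − 2 × 1740/(0.85 × 5 × 16.2)) = 1.690 in.
A_s = 0.85 f'_c a b / f_y = 0.85 × 5 × 1.690 × 16.2 / 60 = 1.939 in².

A_s ≈ 1.94 in²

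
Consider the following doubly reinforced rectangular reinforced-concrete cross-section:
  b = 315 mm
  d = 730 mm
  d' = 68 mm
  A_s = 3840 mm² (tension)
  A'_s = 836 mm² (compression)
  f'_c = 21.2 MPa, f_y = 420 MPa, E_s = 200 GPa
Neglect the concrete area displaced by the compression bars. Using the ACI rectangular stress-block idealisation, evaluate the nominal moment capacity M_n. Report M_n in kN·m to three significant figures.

M_n ≈ 1010 kN·m

Assume both tension and compression steel yield.
Net tension couple steel: A_s − A'_s = 3004 mm².
a = (A_s − A'_s) f_y / (0.85 f'_c b) = 1261680/(0.85 × 21.2 × 315) = 222.27 mm.
c = a/β₁ = 222.27/0.85 = 261.49 mm; ε'_s = 0.003(c − d')/c = 0.0022 ≥ f_y/E_s = 0.0021, so compression steel does yield.
M_n = (A_s − A'_s) f_y (d − a/2) + A'_s f_y (d − d') = [1261680 × (730 − 111.135) + 351120 × (730 − 68)] × 10⁻⁶ = 780.81 + 232.44 = 1013.25 kN·m.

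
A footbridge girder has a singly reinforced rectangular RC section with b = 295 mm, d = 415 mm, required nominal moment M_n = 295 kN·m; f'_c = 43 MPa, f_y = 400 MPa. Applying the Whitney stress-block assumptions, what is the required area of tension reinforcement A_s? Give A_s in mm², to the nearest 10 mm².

With M_n = 0.85 f'_c a b (d − a/2), solve the quadratic for a:
a = d − √(d² − 2M_n/(0.85 f'_c b)) = 415 − √(415² − 2 × 295×10⁶/(0.85 × 43 × 295)) = 72.21 mm.
A_s = 0.85 f'_c a b / f_y = 0.85 × 43 × 72.21 × 295 / 400 = 1946.5 mm².

A_s ≈ 1950 mm²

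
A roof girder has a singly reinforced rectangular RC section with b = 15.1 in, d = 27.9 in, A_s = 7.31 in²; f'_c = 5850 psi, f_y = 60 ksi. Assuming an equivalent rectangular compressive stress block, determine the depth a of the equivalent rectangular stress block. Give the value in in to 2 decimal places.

T = A_s f_y = 7.31 × 60 = 438.6 kips.
a = T/(0.85 f'_c b) = 438.6/(0.85 × 5.85 × 15.1) = 5.84 in.

a ≈ 5.84 in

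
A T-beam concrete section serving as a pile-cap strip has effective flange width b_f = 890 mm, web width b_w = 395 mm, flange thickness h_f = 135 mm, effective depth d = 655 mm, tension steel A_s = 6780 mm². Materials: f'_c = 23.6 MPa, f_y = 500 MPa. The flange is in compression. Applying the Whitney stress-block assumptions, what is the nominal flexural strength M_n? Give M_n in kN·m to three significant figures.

Tension: T = A_s f_y = 6780 × 500 = 3390000 N.
Try a within the flange: a = T/(0.85 f'_c b_f) = 3390000/(0.85 × 23.6 × 890) = 189.88 mm.
a = 189.88 > h_f = 135 mm: the block extends into the web. Split into flange-overhang and web parts.
C_f = 0.85 f'_c (b_f − b_w) h_f = 0.85 × 23.6 × (890 − 395) × 135 = 1340510 N.
Remaining web compression depth: a_w = (T − C_f)/(0.85 f'_c b_w) = (3390000 − 1340510)/(0.85 × 23.6 × 395) = 258.65 mm.
M_n = C_f(d − h_f/2) + (T − C_f)(d − a_w/2) = 1340510 × (655 − 67.5) + 2049490 × (655 − 129.325) = 787.55 + 1077.37 = 1864.92 × 10⁶ N·mm.
M_n = 1864.92 kN·m.

M_n ≈ 1860 kN·m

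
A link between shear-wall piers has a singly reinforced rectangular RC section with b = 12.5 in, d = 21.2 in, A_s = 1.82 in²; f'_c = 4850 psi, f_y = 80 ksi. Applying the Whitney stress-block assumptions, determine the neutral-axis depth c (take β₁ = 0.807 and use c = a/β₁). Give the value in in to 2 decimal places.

T = A_s f_y = 1.82 × 80 = 145.6 kips.
a = T/(0.85 f'_c b) = 145.6/(0.85 × 4.85 × 12.5) = 2.8255 in.
With β₁ = 0.807, c = a/β₁ = 2.8255/0.807 = 3.50 in.

c ≈ 3.50 in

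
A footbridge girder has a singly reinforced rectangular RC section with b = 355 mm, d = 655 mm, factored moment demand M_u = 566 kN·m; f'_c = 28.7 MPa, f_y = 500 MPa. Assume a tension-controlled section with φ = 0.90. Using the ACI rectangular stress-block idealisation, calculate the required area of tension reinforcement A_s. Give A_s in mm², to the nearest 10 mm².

M_n = M_u/φ = 566/0.90 = 628.889 kN·m.
With M_n = 0.85 f'_c a b (d − a/2), solve the quadratic for a:
a = d − √(d² − 2M_n/(0.85 f'_c b)) = 655 − √(655² − 2 × 628.889×10⁶/(0.85 × 28.7 × 355)) = 122.28 mm.
A_s = 0.85 f'_c a b / f_y = 0.85 × 28.7 × 122.28 × 355 / 500 = 2117.9 mm².

A_s ≈ 2120 mm²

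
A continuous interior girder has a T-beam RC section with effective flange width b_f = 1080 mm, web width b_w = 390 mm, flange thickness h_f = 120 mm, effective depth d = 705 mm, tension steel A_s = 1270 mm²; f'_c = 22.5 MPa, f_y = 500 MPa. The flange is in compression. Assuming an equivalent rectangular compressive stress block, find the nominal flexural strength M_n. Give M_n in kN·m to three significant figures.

M_n ≈ 438 kN·m

Tension: T = A_s f_y = 1270 × 500 = 635000 N.
Try a within the flange: a = T/(0.85 f'_c b_f) = 635000/(0.85 × 22.5 × 1080) = 30.74 mm.
Since a = 30.74 ≤ h_f = 120 mm, the stress block lies entirely in the flange; analyse as a rectangular beam of width b_f.
M_n = T(d − a/2) = 635000 × (705 − 15.37) = 437.92 × 10⁶ N·mm.
M_n = 437.92 kN·m.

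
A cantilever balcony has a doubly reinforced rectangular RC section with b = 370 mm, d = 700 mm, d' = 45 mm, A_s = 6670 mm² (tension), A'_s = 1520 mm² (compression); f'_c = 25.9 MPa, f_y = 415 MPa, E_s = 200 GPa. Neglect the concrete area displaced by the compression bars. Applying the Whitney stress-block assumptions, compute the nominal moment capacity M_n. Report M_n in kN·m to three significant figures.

Assume both tension and compression steel yield.
Net tension couple steel: A_s − A'_s = 5150 mm².
a = (A_s − A'_s) f_y / (0.85 f'_c b) = 2137250/(0.85 × 25.9 × 370) = 262.38 mm.
c = a/β₁ = 262.38/0.85 = 308.68 mm; ε'_s = 0.003(c − d')/c = 0.0026 ≥ f_y/E_s = 0.0021, so compression steel does yield.
M_n = (A_s − A'_s) f_y (d − a/2) + A'_s f_y (d − d') = [2137250 × (700 − 131.19) + 630800 × (700 − 45)] × 10⁻⁶ = 1215.69 + 413.17 = 1628.86 kN·m.

M_n ≈ 1630 kN·m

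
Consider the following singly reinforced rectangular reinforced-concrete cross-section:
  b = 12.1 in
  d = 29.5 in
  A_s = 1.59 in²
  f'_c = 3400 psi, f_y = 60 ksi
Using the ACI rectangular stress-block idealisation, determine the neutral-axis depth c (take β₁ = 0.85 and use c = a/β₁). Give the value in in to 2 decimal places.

c ≈ 3.21 in

T = A_s f_y = 1.59 × 60 = 95.4 kips.
a = T/(0.85 f'_c b) = 95.4/(0.85 × 3.4 × 12.1) = 2.7281 in.
With β₁ = 0.85, c = a/β₁ = 2.7281/0.85 = 3.21 in.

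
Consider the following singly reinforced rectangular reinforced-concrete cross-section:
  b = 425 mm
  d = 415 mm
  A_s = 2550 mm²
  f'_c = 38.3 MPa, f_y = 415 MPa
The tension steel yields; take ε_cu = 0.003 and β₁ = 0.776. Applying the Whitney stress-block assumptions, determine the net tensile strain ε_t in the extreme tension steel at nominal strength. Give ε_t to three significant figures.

a = A_s f_y/(0.85 f'_c b) = 76.49 mm.
β₁ = 0.776, so c = a/β₁ = 76.49/0.776 = 98.57 mm.
From the linear strain diagram with ε_cu = 0.003: ε_t = 0.003 (d − c)/c = 0.003 × (415 − 98.57)/98.57 = 0.00963.
Since ε_t ≥ 0.005, the section is tension-controlled.

ε_t ≈ 0.00963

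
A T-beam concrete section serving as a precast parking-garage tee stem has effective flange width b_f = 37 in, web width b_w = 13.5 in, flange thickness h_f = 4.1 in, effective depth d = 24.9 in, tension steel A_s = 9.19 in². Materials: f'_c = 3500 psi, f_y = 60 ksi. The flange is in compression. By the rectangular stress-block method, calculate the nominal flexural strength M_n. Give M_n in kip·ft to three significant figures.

Tension: T = A_s f_y = 9.19 × 60 = 551.4 kips.
Try a within the flange: a = T/(0.85 f'_c b_f) = 551.4/(0.85 × 3.5 × 37) = 5.009 in.
a = 5.009 > h_f = 4.1 in: the block extends into the web. Split into flange-overhang and web parts.
C_f = 0.85 f'_c (b_f − b_w) h_f = 0.85 × 3.5 × (37 − 13.5) × 4.1 = 286.6 kips.
Remaining web compression depth: a_w = (T − C_f)/(0.85 f'_c b_w) = (551.4 − 286.6)/(0.85 × 3.5 × 13.5) = 6.593 in.
M_n = C_f(d − h_f/2) + (T − C_f)(d − a_w/2) = 286.6 × (24.9 − 2.05) + 264.8 × (24.9 − 3.2965) = 6548.8 + 5720.6 = 12269.4 kip·in.
M_n = 12269.4/12 = 1022.45 kip·ft.

M_n ≈ 1020 kip·ft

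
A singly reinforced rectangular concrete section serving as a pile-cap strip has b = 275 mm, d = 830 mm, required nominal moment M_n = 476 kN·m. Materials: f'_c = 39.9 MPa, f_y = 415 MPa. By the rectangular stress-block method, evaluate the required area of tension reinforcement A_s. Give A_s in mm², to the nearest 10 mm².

With M_n = 0.85 f'_c a b (d − a/2), solve the quadratic for a:
a = d − √(d² − 2M_n/(0.85 f'_c b)) = 830 − √(830² − 2 × 476×10⁶/(0.85 × 39.9 × 275)) = 63.95 mm.
A_s = 0.85 f'_c a b / f_y = 0.85 × 39.9 × 63.95 × 275 / 415 = 1437.2 mm².

A_s ≈ 1440 mm²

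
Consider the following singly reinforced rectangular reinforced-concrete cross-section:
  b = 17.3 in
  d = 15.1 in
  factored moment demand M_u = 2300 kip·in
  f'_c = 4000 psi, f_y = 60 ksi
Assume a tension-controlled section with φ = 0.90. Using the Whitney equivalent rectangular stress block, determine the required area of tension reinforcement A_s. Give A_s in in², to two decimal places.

M_n = M_u/φ = 2300/0.90 = 2555.56 kip·in.
From M_n = 0.85 f'_c a b (d − a/2):
a = d − √(d² − 2M_n/(0.85 f'_c b)) = 15.1 − √(15.1² − 2 × 2555.56/(0.85 × 4 × 17.3)) = 3.221 in.
A_s = 0.85 f'_c a b / f_y = 0.85 × 4 × 3.221 × 17.3 / 60 = 3.158 in².

A_s ≈ 3.16 in²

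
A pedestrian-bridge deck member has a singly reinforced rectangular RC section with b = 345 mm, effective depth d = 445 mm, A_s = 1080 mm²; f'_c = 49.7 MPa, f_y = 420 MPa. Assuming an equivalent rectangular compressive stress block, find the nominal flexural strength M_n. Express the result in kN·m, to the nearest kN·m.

M_n ≈ 195 kN·m

T = A_s f_y = 1080 × 420 = 453600 N = 453.6 kN.
From C = T: a = T/(0.85 f'_c b) = 453600/(0.85 × 49.7 × 345) = 31.12 mm.
M_n = T(d − a/2) = 453.6 kN × (445 − 15.56) mm = 194.79 kN·m.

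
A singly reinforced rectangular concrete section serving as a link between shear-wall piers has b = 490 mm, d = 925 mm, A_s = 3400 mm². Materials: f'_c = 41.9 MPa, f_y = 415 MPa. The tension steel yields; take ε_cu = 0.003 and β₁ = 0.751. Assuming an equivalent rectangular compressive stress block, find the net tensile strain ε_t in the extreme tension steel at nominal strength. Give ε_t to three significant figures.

a = A_s f_y/(0.85 f'_c b) = 80.85 mm.
β₁ = 0.751, so c = a/β₁ = 80.85/0.751 = 107.66 mm.
From the linear strain diagram with ε_cu = 0.003: ε_t = 0.003 (d − c)/c = 0.003 × (925 − 107.66)/107.66 = 0.0228.
Since ε_t ≥ 0.005, the section is tension-controlled.

ε_t ≈ 0.0228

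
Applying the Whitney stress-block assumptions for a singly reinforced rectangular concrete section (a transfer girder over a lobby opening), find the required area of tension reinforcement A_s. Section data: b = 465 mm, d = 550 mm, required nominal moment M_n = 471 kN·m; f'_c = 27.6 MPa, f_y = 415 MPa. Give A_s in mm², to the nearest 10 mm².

With M_n = 0.85 f'_c a b (d − a/2), solve the quadratic for a:
a = d − √(d² − 2M_n/(0.85 f'_c b)) = 550 − √(550² − 2 × 471×10⁶/(0.85 × 27.6 × 465)) = 85.08 mm.
A_s = 0.85 f'_c a b / f_y = 0.85 × 27.6 × 85.08 × 465 / 415 = 2236.5 mm².

A_s ≈ 2240 mm²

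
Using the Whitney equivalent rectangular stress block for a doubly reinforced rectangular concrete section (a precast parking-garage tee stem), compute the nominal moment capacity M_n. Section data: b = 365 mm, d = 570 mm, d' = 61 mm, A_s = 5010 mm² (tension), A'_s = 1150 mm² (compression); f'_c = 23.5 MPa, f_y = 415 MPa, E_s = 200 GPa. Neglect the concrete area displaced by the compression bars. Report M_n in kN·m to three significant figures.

Assume both tension and compression steel yield.
Net tension couple steel: A_s − A'_s = 3860 mm².
a = (A_s − A'_s) f_y / (0.85 f'_c b) = 1601900/(0.85 × 23.5 × 365) = 219.71 mm.
c = a/β₁ = 219.71/0.85 = 258.48 mm; ε'_s = 0.003(c − d')/c = 0.0023 ≥ f_y/E_s = 0.0021, so compression steel does yield.
M_n = (A_s − A'_s) f_y (d − a/2) + A'_s f_y (d − d') = [1601900 × (570 − 109.855) + 477250 × (570 − 61)] × 10⁻⁶ = 737.11 + 242.92 = 980.03 kN·m.

M_n ≈ 980 kN·m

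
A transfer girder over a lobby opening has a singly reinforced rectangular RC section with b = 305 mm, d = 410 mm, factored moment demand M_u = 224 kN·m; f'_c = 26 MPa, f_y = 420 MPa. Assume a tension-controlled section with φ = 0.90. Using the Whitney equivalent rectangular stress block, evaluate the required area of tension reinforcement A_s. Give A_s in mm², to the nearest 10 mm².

A_s ≈ 1650 mm²

M_n = M_u/φ = 224/0.90 = 248.889 kN·m.
With M_n = 0.85 f'_c a b (d − a/2), solve the quadratic for a:
a = d − √(d² − 2M_n/(0.85 f'_c b)) = 410 − √(410² − 2 × 248.889×10⁶/(0.85 × 26 × 305)) = 103.00 mm.
A_s = 0.85 f'_c a b / f_y = 0.85 × 26 × 103.00 × 305 / 420 = 1653.0 mm².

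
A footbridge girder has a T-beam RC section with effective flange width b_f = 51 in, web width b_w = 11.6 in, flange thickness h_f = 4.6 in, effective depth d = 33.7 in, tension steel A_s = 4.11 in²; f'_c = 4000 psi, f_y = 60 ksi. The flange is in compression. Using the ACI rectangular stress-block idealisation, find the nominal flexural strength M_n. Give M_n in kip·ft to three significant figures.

Tension: T = A_s f_y = 4.11 × 60 = 246.6 kips.
Try a within the flange: a = T/(0.85 f'_c b_f) = 246.6/(0.85 × 4 × 51) = 1.422 in.
Since a = 1.422 ≤ h_f = 4.6 in, the stress block lies entirely in the flange; analyse as a rectangular beam of width b_f.
M_n = T(d − a/2) = 246.6 × (33.7 − 0.711) = 8135.1 kip·in.
M_n = 8135.1/12 = 677.93 kip·ft.

M_n ≈ 678 kip·ft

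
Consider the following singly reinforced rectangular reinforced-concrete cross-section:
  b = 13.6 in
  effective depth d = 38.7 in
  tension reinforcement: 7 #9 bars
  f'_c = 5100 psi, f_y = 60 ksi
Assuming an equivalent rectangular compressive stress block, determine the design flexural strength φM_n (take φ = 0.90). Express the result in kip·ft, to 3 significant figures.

φM_n ≈ 1110 kip·ft

A_s = 7 × 1 = 7 in².
T = A_s f_y = 7 × 60 = 420 kips.
a = T/(0.85 f'_c b) = 420/(0.85 × 5.1 × 13.6) = 7.124 in.
M_n = T(d − a/2) = 420 × (38.7 − 3.562) = 14758.0 kip·in = 14758.0/12 = 1229.83 kip·ft.
φM_n = 0.90 × 1229.83 = 1106.85 kip·ft.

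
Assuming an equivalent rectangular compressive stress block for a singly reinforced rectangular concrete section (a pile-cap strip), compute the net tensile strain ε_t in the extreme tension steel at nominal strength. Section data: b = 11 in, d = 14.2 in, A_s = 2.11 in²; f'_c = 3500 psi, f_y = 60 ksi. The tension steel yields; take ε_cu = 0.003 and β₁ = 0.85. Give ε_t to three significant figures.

a = A_s f_y/(0.85 f'_c b) = 3.869 in.
β₁ = 0.85, so c = a/β₁ = 3.869/0.85 = 4.552 in.
From the linear strain diagram with ε_cu = 0.003: ε_t = 0.003 (d − c)/c = 0.003 × (14.2 − 4.552)/4.552 = 0.00636.
Since ε_t ≥ 0.005, the section is tension-controlled.

ε_t ≈ 0.00636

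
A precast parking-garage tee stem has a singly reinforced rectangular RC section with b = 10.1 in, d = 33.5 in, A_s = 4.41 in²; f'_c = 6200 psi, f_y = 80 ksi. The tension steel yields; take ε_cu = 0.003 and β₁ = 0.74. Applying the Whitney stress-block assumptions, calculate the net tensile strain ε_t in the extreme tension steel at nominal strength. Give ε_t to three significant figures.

a = A_s f_y/(0.85 f'_c b) = 6.628 in.
β₁ = 0.74, so c = a/β₁ = 6.628/0.74 = 8.957 in.
From the linear strain diagram with ε_cu = 0.003: ε_t = 0.003 (d − c)/c = 0.003 × (33.5 − 8.957)/8.957 = 0.00822.
Since ε_t ≥ 0.005, the section is tension-controlled.

ε_t ≈ 0.00822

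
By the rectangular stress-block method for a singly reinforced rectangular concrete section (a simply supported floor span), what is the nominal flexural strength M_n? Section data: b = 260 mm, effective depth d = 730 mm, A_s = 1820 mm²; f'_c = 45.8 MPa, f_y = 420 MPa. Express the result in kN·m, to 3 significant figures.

M_n ≈ 529 kN·m

T = A_s f_y = 1820 × 420 = 764400 N = 764.4 kN.
From C = T: a = T/(0.85 f'_c b) = 764400/(0.85 × 45.8 × 260) = 75.52 mm.
M_n = T(d − a/2) = 764.4 kN × (730 − 37.76) mm = 529.15 kN·m.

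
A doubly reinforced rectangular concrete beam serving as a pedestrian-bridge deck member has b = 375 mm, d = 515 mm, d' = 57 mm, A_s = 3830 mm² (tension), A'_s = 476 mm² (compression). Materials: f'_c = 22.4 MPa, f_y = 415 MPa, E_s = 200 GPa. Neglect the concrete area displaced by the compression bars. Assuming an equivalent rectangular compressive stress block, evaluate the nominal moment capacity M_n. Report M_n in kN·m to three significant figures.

M_n ≈ 672 kN·m

Assume both tension and compression steel yield.
Net tension couple steel: A_s − A'_s = 3354 mm².
a = (A_s − A'_s) f_y / (0.85 f'_c b) = 1391910/(0.85 × 22.4 × 375) = 194.95 mm.
c = a/β₁ = 194.95/0.85 = 229.35 mm; ε'_s = 0.003(c − d')/c = 0.0023 ≥ f_y/E_s = 0.0021, so compression steel does yield.
M_n = (A_s − A'_s) f_y (d − a/2) + A'_s f_y (d − d') = [1391910 × (515 − 97.475) + 197540 × (515 − 57)] × 10⁻⁶ = 581.16 + 90.47 = 671.63 kN·m.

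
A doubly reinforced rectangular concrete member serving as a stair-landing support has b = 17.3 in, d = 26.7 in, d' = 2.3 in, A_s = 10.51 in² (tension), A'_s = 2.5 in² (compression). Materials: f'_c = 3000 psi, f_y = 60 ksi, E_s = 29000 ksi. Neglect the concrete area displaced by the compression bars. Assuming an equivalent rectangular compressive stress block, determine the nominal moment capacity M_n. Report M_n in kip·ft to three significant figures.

Assume both steels yield.
a = (A_s − A'_s) f_y/(0.85 f'_c b) = (10.51 − 2.5) × 60/(0.85 × 3 × 17.3) = 10.894 in.
c = a/β₁ = 10.894/0.85 = 12.816 in; ε'_s = 0.003(c − d')/c = 0.0025 ≥ ε_y = 0.0021, so the compression steel yields.
M_n = (A_s − A'_s) f_y (d − a/2) + A'_s f_y (d − d') = 480.6 × (26.7 − 5.447) + 150 × (26.7 − 2.3) = 10214.2 + 3660.0 = 13874.2 kip·in = 13874.2/12 = 1156.18 kip·ft.

M_n ≈ 1160 kip·ft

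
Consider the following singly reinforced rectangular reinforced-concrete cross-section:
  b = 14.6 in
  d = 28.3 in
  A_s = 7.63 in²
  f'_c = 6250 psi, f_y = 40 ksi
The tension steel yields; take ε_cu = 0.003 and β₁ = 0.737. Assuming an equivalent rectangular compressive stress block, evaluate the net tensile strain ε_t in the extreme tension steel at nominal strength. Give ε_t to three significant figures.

ε_t ≈ 0.0129

a = A_s f_y/(0.85 f'_c b) = 3.935 in.
β₁ = 0.737, so c = a/β₁ = 3.935/0.737 = 5.339 in.
From the linear strain diagram with ε_cu = 0.003: ε_t = 0.003 (d − c)/c = 0.003 × (28.3 − 5.339)/5.339 = 0.0129.
Since ε_t ≥ 0.005, the section is tension-controlled.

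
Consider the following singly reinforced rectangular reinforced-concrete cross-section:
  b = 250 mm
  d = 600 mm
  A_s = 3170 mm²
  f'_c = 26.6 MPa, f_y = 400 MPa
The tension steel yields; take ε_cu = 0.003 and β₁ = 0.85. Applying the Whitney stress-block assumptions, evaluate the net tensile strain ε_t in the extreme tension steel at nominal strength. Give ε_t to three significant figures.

a = A_s f_y/(0.85 f'_c b) = 224.33 mm.
β₁ = 0.85, so c = a/β₁ = 224.33/0.85 = 263.92 mm.
From the linear strain diagram with ε_cu = 0.003: ε_t = 0.003 (d − c)/c = 0.003 × (600 − 263.92)/263.92 = 0.00382.
ε_t < 0.004 — the section is over-reinforced for flexure under ACI limits.

ε_t ≈ 0.00382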